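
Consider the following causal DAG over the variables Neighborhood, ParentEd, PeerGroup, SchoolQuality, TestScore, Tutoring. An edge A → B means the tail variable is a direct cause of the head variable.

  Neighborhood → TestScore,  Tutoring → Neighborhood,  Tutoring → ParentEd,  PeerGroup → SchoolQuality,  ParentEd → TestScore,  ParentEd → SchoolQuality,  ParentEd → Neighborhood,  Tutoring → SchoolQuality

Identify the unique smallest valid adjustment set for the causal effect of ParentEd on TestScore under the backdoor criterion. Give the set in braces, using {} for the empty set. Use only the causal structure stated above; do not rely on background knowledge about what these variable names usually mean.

{Tutoring}

Variables eligible for adjustment (non-descendants of ParentEd, excluding ParentEd and TestScore): {PeerGroup, Tutoring}.
Backdoor paths from ParentEd to TestScore:
  P1: ParentEd <- Tutoring -> Neighborhood -> TestScore
The empty set is not sufficient: P1 (ParentEd <- Tutoring -> Neighborhood -> TestScore) has no collider blocking it and no conditioned non-collider, so it is open.
Try {Tutoring}:
  P1: blocked at fork node Tutoring ∈ conditioning set.
{Tutoring} contains no descendant of ParentEd and blocks every backdoor path.
No other singleton works — e.g. {PeerGroup} leaves P1 open — so {Tutoring} is the unique smallest valid adjustment set.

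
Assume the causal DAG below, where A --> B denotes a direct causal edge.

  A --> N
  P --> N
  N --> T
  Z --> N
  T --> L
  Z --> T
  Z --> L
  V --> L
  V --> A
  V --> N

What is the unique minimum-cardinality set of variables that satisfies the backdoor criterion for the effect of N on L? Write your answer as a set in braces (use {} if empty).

{V, Z}

Variables eligible for adjustment (non-descendants of N, excluding N and L): {A, P, V, Z}.
Backdoor paths from N to L:
  P1: N <- V -> L
  P2: N <- A <- V -> L
  P3: N <- Z -> T -> L
  P4: N <- Z -> L
The empty set is not sufficient: P1 (N <- V -> L) has no collider blocking it and no conditioned non-collider, so it is open.
Try {V, Z}:
  P1: blocked at fork node V ∈ conditioning set.
  P2: blocked at fork node V ∈ conditioning set.
  P3: blocked at fork node Z ∈ conditioning set.
  P4: blocked at fork node Z ∈ conditioning set.
{V, Z} contains no descendant of N and blocks every backdoor path.
Every element of {V, Z} is needed (dropping V leaves P1 open; dropping Z leaves P3 open), so no proper subset is valid.
Among all size-2 subsets of the eligible variables, only {V, Z} blocks every backdoor path, so it is the unique smallest valid adjustment set.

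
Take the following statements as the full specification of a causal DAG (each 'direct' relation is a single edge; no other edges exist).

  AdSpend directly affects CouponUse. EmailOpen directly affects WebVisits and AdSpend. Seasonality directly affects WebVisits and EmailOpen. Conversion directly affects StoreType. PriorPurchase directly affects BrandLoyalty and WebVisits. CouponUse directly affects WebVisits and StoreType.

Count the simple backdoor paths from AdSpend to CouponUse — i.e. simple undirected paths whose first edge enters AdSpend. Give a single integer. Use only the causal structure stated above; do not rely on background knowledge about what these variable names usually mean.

2

A backdoor path from AdSpend to CouponUse is any simple undirected path whose first edge points into AdSpend (i.e. leaves AdSpend via a parent).
Parents of AdSpend: {EmailOpen}.
Enumerating:
  P1: AdSpend <- EmailOpen <- Seasonality -> WebVisits <- CouponUse
  P2: AdSpend <- EmailOpen -> WebVisits <- CouponUse
That exhausts the simple backdoor paths. Count: 2.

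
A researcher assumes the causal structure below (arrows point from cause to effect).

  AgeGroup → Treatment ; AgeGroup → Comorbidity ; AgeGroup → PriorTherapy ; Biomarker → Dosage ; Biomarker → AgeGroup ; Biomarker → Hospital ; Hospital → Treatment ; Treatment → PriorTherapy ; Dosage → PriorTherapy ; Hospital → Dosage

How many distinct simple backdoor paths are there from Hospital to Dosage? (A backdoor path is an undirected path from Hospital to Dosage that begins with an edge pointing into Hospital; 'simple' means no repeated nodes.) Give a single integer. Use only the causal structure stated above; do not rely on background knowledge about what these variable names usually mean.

3

A backdoor path from Hospital to Dosage is any simple undirected path whose first edge points into Hospital (i.e. leaves Hospital via a parent).
Parents of Hospital: {Biomarker}.
Enumerating:
  P1: Hospital <- Biomarker -> AgeGroup -> Treatment -> PriorTherapy <- Dosage
  P2: Hospital <- Biomarker -> AgeGroup -> PriorTherapy <- Dosage
  P3: Hospital <- Biomarker -> Dosage
That exhausts the simple backdoor paths. Count: 3.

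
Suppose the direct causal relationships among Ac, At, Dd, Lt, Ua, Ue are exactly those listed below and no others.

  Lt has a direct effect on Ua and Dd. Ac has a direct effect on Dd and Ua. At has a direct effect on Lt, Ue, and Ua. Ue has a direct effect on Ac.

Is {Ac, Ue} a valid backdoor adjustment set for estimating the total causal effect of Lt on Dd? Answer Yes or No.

Backdoor paths from Lt to Dd (paths whose first edge points into Lt):
  P1: Lt <- At -> Ue -> Ac -> Dd
  P2: Lt <- At -> Ua <- Ac -> Dd
Condition 1 (no descendant of Lt in the set): holds — descendants of Lt are {Dd, Ua}; none are in {Ac, Ue}.
Condition 2 (every backdoor path blocked by {Ac, Ue}):
  P1: blocked at chain node Ue ∈ conditioning set.
  P2: blocked at collider Ua (neither it nor any descendant is in the conditioning set).
{Ac, Ue} satisfies the backdoor criterion.

Yes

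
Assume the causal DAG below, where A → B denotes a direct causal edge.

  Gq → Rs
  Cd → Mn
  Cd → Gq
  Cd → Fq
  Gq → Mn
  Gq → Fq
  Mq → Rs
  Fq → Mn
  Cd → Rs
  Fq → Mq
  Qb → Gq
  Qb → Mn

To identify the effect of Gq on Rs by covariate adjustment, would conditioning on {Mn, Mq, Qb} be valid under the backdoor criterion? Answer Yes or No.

Backdoor paths from Gq to Rs (paths whose first edge points into Gq):
  P1: Gq <- Qb -> Mn <- Cd -> Fq -> Mq -> Rs
  P2: Gq <- Qb -> Mn <- Cd -> Rs
  P3: Gq <- Qb -> Mn <- Fq <- Cd -> Rs
  P4: Gq <- Qb -> Mn <- Fq -> Mq -> Rs
  P5: Gq <- Cd -> Fq -> Mq -> Rs
  P6: Gq <- Cd -> Mn <- Fq -> Mq -> Rs
  P7: Gq <- Cd -> Rs
Condition 1 (no descendant of Gq in the set): FAILS — Mn and Mq are descendants of Gq.
Condition 2 (every backdoor path blocked by {Mn, Mq, Qb}):
  P1: blocked at fork node Qb ∈ conditioning set.
  P2: blocked at fork node Qb ∈ conditioning set.
  P3: blocked at fork node Qb ∈ conditioning set.
  P4: blocked at fork node Qb ∈ conditioning set.
  P5: blocked at chain node Mq ∈ conditioning set.
  P6: blocked at chain node Mq ∈ conditioning set.
  P7: open — no interior node is in the conditioning set.
{Mn, Mq, Qb} does not satisfy the backdoor criterion.

No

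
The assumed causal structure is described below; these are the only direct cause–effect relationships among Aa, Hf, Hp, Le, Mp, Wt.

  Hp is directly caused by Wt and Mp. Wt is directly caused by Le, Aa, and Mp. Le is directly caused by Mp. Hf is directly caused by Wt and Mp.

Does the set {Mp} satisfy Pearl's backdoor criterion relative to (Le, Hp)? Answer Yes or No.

Backdoor paths from Le to Hp (paths whose first edge points into Le):
  P1: Le <- Mp -> Wt -> Hp
  P2: Le <- Mp -> Hf <- Wt -> Hp
  P3: Le <- Mp -> Hp
Condition 1 (no descendant of Le in the set): holds — descendants of Le are {Hf, Hp, Wt}; none are in {Mp}.
Condition 2 (every backdoor path blocked by {Mp}):
  P1: blocked at fork node Mp ∈ conditioning set.
  P2: blocked at fork node Mp ∈ conditioning set.
  P3: blocked at fork node Mp ∈ conditioning set.
{Mp} satisfies the backdoor criterion.

Yes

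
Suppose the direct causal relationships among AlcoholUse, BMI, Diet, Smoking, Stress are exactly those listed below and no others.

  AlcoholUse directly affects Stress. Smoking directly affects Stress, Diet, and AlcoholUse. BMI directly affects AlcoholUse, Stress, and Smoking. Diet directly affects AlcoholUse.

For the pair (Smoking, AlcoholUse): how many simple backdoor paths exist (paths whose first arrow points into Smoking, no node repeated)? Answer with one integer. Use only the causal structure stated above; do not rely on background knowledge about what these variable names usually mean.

2

A backdoor path from Smoking to AlcoholUse is any simple undirected path whose first edge points into Smoking (i.e. leaves Smoking via a parent).
Parents of Smoking: {BMI}.
Enumerating:
  P1: Smoking <- BMI -> AlcoholUse
  P2: Smoking <- BMI -> Stress <- AlcoholUse
That exhausts the simple backdoor paths. Count: 2.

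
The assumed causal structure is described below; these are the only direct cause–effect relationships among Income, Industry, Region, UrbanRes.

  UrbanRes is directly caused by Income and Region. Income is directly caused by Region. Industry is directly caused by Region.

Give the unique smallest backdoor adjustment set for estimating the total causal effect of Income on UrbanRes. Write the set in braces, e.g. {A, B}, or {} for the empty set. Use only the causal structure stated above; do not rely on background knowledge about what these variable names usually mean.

{Region}

Variables eligible for adjustment (non-descendants of Income, excluding Income and UrbanRes): {Industry, Region}.
Backdoor paths from Income to UrbanRes:
  P1: Income <- Region -> UrbanRes
The empty set is not sufficient: P1 (Income <- Region -> UrbanRes) has no collider blocking it and no conditioned non-collider, so it is open.
Try {Region}:
  P1: blocked at fork node Region ∈ conditioning set.
{Region} contains no descendant of Income and blocks every backdoor path.
No other singleton works — e.g. {Industry} leaves P1 open — so {Region} is the unique smallest valid adjustment set.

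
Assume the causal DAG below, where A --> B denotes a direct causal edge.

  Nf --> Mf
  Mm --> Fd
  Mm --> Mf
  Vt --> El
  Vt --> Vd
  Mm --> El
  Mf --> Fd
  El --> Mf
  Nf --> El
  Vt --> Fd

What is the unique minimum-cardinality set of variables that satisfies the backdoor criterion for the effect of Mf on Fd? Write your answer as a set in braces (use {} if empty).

{Mm, Vt}

Variables eligible for adjustment (non-descendants of Mf, excluding Mf and Fd): {El, Mm, Nf, Vd, Vt}.
Backdoor paths from Mf to Fd:
  P1: Mf <- Mm -> El <- Vt -> Fd
  P2: Mf <- Mm -> Fd
  P3: Mf <- Nf -> El <- Mm -> Fd
  P4: Mf <- Nf -> El <- Vt -> Fd
  P5: Mf <- El <- Mm -> Fd
  P6: Mf <- El <- Vt -> Fd
The empty set is not sufficient: P2 (Mf <- Mm -> Fd) has no collider blocking it and no conditioned non-collider, so it is open.
Try {Mm, Vt}:
  P1: blocked at fork node Mm ∈ conditioning set.
  P2: blocked at fork node Mm ∈ conditioning set.
  P3: blocked at collider El (neither it nor any descendant is in the conditioning set).
  P4: blocked at collider El (neither it nor any descendant is in the conditioning set).
  P5: blocked at fork node Mm ∈ conditioning set.
  P6: blocked at fork node Vt ∈ conditioning set.
{Mm, Vt} contains no descendant of Mf and blocks every backdoor path.
Every element of {Mm, Vt} is needed (dropping Mm leaves P2 open; dropping Vt leaves P6 open), so no proper subset is valid.
Among all size-2 subsets of the eligible variables, only {Mm, Vt} blocks every backdoor path, so it is the unique smallest valid adjustment set.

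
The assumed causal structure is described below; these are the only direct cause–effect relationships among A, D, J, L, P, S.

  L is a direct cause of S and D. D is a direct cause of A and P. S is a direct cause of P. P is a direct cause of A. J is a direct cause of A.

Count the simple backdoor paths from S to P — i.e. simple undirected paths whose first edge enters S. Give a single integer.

2

A backdoor path from S to P is any simple undirected path whose first edge points into S (i.e. leaves S via a parent).
Parents of S: {L}.
Enumerating:
  P1: S <- L -> D -> P
  P2: S <- L -> D -> A <- P
That exhausts the simple backdoor paths. Count: 2.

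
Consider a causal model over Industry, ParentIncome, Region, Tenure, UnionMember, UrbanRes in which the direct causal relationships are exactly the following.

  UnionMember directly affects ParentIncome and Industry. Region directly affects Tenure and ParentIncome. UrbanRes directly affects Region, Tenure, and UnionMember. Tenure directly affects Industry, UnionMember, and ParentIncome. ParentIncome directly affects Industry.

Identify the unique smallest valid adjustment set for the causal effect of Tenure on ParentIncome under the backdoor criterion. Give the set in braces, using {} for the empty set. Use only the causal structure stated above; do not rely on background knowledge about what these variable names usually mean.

Variables eligible for adjustment (non-descendants of Tenure, excluding Tenure and ParentIncome): {Region, UrbanRes}.
Backdoor paths from Tenure to ParentIncome:
  P1: Tenure <- UrbanRes -> Region -> ParentIncome
  P2: Tenure <- UrbanRes -> UnionMember -> ParentIncome
  P3: Tenure <- UrbanRes -> UnionMember -> Industry <- ParentIncome
  P4: Tenure <- Region <- UrbanRes -> UnionMember -> ParentIncome
  P5: Tenure <- Region <- UrbanRes -> UnionMember -> Industry <- ParentIncome
  P6: Tenure <- Region -> ParentIncome
The empty set is not sufficient: P1 (Tenure <- UrbanRes -> Region -> ParentIncome) has no collider blocking it and no conditioned non-collider, so it is open.
Try {Region, UrbanRes}:
  P1: blocked at fork node UrbanRes ∈ conditioning set.
  P2: blocked at fork node UrbanRes ∈ conditioning set.
  P3: blocked at fork node UrbanRes ∈ conditioning set.
  P4: blocked at chain node Region ∈ conditioning set.
  P5: blocked at chain node Region ∈ conditioning set.
  P6: blocked at fork node Region ∈ conditioning set.
{Region, UrbanRes} contains no descendant of Tenure and blocks every backdoor path.
Every element of {Region, UrbanRes} is needed (dropping Region leaves P6 open; dropping UrbanRes leaves P2 open), so no proper subset is valid.
Among all size-2 subsets of the eligible variables, only {Region, UrbanRes} blocks every backdoor path, so it is the unique smallest valid adjustment set.

{Region, UrbanRes}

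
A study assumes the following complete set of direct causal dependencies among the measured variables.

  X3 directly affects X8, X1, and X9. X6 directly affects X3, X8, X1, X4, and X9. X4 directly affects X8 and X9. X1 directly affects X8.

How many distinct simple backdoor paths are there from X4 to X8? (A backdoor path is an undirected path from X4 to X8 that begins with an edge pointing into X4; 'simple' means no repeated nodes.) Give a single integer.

7

A backdoor path from X4 to X8 is any simple undirected path whose first edge points into X4 (i.e. leaves X4 via a parent).
Parents of X4: {X6}.
Enumerating:
  P1: X4 <- X6 -> X3 -> X1 -> X8
  P2: X4 <- X6 -> X3 -> X8
  P3: X4 <- X6 -> X1 <- X3 -> X8
  P4: X4 <- X6 -> X1 -> X8
  P5: X4 <- X6 -> X8
  P6: X4 <- X6 -> X9 <- X3 -> X1 -> X8
  P7: X4 <- X6 -> X9 <- X3 -> X8
That exhausts the simple backdoor paths. Count: 7.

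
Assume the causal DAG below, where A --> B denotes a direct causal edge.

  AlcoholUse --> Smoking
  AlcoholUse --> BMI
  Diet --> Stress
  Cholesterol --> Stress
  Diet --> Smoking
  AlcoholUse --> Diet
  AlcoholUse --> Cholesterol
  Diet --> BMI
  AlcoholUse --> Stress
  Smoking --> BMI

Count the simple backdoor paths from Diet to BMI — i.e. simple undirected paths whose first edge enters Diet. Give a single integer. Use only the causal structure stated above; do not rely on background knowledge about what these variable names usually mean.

A backdoor path from Diet to BMI is any simple undirected path whose first edge points into Diet (i.e. leaves Diet via a parent).
Parents of Diet: {AlcoholUse}.
Enumerating:
  P1: Diet <- AlcoholUse -> Smoking -> BMI
  P2: Diet <- AlcoholUse -> BMI
That exhausts the simple backdoor paths. Count: 2.

2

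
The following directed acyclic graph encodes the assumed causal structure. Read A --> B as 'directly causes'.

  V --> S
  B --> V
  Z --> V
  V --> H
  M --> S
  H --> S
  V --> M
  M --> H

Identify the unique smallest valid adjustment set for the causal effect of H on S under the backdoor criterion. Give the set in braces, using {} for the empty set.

Variables eligible for adjustment (non-descendants of H, excluding H and S): {B, M, V, Z}.
Backdoor paths from H to S:
  P1: H <- V -> M -> S
  P2: H <- V -> S
  P3: H <- M <- V -> S
  P4: H <- M -> S
The empty set is not sufficient: P1 (H <- V -> M -> S) has no collider blocking it and no conditioned non-collider, so it is open.
Try {M, V}:
  P1: blocked at fork node V ∈ conditioning set.
  P2: blocked at fork node V ∈ conditioning set.
  P3: blocked at chain node M ∈ conditioning set.
  P4: blocked at fork node M ∈ conditioning set.
{M, V} contains no descendant of H and blocks every backdoor path.
Every element of {M, V} is needed (dropping M leaves P4 open; dropping V leaves P2 open), so no proper subset is valid.
Among all size-2 subsets of the eligible variables, only {M, V} blocks every backdoor path, so it is the unique smallest valid adjustment set.

{M, V}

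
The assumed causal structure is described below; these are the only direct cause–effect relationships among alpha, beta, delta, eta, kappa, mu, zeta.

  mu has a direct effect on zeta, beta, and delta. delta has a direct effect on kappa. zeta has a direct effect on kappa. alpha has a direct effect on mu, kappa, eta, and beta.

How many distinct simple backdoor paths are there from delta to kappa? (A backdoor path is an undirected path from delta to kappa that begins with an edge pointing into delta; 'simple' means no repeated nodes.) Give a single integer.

3

A backdoor path from delta to kappa is any simple undirected path whose first edge points into delta (i.e. leaves delta via a parent).
Parents of delta: {mu}.
Enumerating:
  P1: delta <- mu <- alpha -> kappa
  P2: delta <- mu -> beta <- alpha -> kappa
  P3: delta <- mu -> zeta -> kappa
That exhausts the simple backdoor paths. Count: 3.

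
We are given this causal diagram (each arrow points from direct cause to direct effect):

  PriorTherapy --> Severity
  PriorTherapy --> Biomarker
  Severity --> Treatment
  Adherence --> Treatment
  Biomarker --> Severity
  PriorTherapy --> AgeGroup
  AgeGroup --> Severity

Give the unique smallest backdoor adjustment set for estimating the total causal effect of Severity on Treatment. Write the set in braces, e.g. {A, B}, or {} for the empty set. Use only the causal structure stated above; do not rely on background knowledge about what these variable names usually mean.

{}

Variables eligible for adjustment (non-descendants of Severity, excluding Severity and Treatment): {Adherence, AgeGroup, Biomarker, PriorTherapy}.
Backdoor paths from Severity to Treatment:
  (none)
With no backdoor paths the empty set already satisfies the criterion, and it is trivially minimal.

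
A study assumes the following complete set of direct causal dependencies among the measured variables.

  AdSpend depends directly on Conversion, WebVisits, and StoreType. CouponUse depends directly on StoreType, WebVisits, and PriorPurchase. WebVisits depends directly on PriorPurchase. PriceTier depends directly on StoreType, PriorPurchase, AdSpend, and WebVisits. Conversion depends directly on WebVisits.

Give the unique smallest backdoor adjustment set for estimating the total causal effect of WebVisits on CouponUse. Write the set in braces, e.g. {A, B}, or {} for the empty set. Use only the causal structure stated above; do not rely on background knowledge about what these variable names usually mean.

Variables eligible for adjustment (non-descendants of WebVisits, excluding WebVisits and CouponUse): {PriorPurchase, StoreType}.
Backdoor paths from WebVisits to CouponUse:
  P1: WebVisits <- PriorPurchase -> CouponUse
  P2: WebVisits <- PriorPurchase -> PriceTier <- StoreType -> CouponUse
  P3: WebVisits <- PriorPurchase -> PriceTier <- AdSpend <- StoreType -> CouponUse
The empty set is not sufficient: P1 (WebVisits <- PriorPurchase -> CouponUse) has no collider blocking it and no conditioned non-collider, so it is open.
Try {PriorPurchase}:
  P1: blocked at fork node PriorPurchase ∈ conditioning set.
  P2: blocked at fork node PriorPurchase ∈ conditioning set.
  P3: blocked at fork node PriorPurchase ∈ conditioning set.
{PriorPurchase} contains no descendant of WebVisits and blocks every backdoor path.
No other singleton works — e.g. {StoreType} leaves P1 open — so {PriorPurchase} is the unique smallest valid adjustment set.

{PriorPurchase}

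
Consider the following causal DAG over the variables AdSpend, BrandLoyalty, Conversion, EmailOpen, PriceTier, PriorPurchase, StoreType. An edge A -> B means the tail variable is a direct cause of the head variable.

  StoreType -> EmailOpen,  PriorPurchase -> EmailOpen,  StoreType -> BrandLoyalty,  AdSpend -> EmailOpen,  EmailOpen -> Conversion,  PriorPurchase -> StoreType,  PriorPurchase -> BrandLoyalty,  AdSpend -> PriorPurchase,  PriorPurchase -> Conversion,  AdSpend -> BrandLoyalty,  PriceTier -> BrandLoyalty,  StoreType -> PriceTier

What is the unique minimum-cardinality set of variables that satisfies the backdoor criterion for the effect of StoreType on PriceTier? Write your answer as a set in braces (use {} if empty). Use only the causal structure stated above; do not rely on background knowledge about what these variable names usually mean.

{}

Variables eligible for adjustment (non-descendants of StoreType, excluding StoreType and PriceTier): {AdSpend, PriorPurchase}.
Backdoor paths from StoreType to PriceTier:
  P1: StoreType <- PriorPurchase <- AdSpend -> BrandLoyalty <- PriceTier
  P2: StoreType <- PriorPurchase -> EmailOpen <- AdSpend -> BrandLoyalty <- PriceTier
  P3: StoreType <- PriorPurchase -> Conversion <- EmailOpen <- AdSpend -> BrandLoyalty <- PriceTier
  P4: StoreType <- PriorPurchase -> BrandLoyalty <- PriceTier
Each backdoor path contains an unconditioned collider, so every path is already blocked with the empty conditioning set:
  P1: blocked at collider BrandLoyalty (neither it nor any descendant is in the conditioning set).
  P2: blocked at collider EmailOpen (neither it nor any descendant is in the conditioning set).
  P3: blocked at collider Conversion (neither it nor any descendant is in the conditioning set).
  P4: blocked at collider BrandLoyalty (neither it nor any descendant is in the conditioning set).
The empty set is therefore the unique smallest valid set.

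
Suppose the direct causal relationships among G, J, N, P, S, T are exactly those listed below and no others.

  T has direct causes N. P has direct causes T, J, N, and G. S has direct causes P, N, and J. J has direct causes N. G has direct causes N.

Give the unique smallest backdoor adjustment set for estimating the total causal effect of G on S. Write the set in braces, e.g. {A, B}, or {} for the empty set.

{N}

Variables eligible for adjustment (non-descendants of G, excluding G and S): {J, N, T}.
Backdoor paths from G to S:
  P1: G <- N -> T -> P <- J -> S
  P2: G <- N -> T -> P -> S
  P3: G <- N -> J -> P -> S
  P4: G <- N -> J -> S
  P5: G <- N -> P <- J -> S
  P6: G <- N -> P -> S
  P7: G <- N -> S
The empty set is not sufficient: P2 (G <- N -> T -> P -> S) has no collider blocking it and no conditioned non-collider, so it is open.
Try {N}:
  P1: blocked at fork node N ∈ conditioning set.
  P2: blocked at fork node N ∈ conditioning set.
  P3: blocked at fork node N ∈ conditioning set.
  P4: blocked at fork node N ∈ conditioning set.
  P5: blocked at fork node N ∈ conditioning set.
  P6: blocked at fork node N ∈ conditioning set.
  P7: blocked at fork node N ∈ conditioning set.
{N} contains no descendant of G and blocks every backdoor path.
No other singleton works — e.g. {T} leaves P3 open — so {N} is the unique smallest valid adjustment set.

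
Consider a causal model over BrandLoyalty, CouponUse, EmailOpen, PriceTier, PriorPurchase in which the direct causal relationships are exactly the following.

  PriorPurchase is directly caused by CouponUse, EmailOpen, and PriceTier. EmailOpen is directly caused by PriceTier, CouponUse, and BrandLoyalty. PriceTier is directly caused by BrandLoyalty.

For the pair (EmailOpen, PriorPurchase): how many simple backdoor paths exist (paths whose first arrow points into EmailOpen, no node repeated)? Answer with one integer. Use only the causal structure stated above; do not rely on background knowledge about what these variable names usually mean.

3

A backdoor path from EmailOpen to PriorPurchase is any simple undirected path whose first edge points into EmailOpen (i.e. leaves EmailOpen via a parent).
Parents of EmailOpen: {BrandLoyalty, CouponUse, PriceTier}.
Enumerating:
  P1: EmailOpen <- BrandLoyalty -> PriceTier -> PriorPurchase
  P2: EmailOpen <- PriceTier -> PriorPurchase
  P3: EmailOpen <- CouponUse -> PriorPurchase
That exhausts the simple backdoor paths. Count: 3.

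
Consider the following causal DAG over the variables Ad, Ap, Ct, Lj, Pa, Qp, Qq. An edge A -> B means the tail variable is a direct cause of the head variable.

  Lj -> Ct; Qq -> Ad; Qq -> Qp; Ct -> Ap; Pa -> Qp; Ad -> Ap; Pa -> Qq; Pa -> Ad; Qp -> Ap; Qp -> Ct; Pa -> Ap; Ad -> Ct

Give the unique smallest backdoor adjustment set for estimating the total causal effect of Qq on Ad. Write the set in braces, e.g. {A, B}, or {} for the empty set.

{Pa}

Variables eligible for adjustment (non-descendants of Qq, excluding Qq and Ad): {Lj, Pa}.
Backdoor paths from Qq to Ad:
  P1: Qq <- Pa -> Qp -> Ct <- Ad
  P2: Qq <- Pa -> Qp -> Ct -> Ap <- Ad
  P3: Qq <- Pa -> Qp -> Ap <- Ad
  P4: Qq <- Pa -> Qp -> Ap <- Ct <- Ad
  P5: Qq <- Pa -> Ad
  P6: Qq <- Pa -> Ap <- Qp -> Ct <- Ad
  P7: Qq <- Pa -> Ap <- Ad
  P8: Qq <- Pa -> Ap <- Ct <- Ad
The empty set is not sufficient: P5 (Qq <- Pa -> Ad) has no collider blocking it and no conditioned non-collider, so it is open.
Try {Pa}:
  P1: blocked at fork node Pa ∈ conditioning set.
  P2: blocked at fork node Pa ∈ conditioning set.
  P3: blocked at fork node Pa ∈ conditioning set.
  P4: blocked at fork node Pa ∈ conditioning set.
  P5: blocked at fork node Pa ∈ conditioning set.
  P6: blocked at fork node Pa ∈ conditioning set.
  P7: blocked at fork node Pa ∈ conditioning set.
  P8: blocked at fork node Pa ∈ conditioning set.
{Pa} contains no descendant of Qq and blocks every backdoor path.
No other singleton works — e.g. {Lj} leaves P5 open — so {Pa} is the unique smallest valid adjustment set.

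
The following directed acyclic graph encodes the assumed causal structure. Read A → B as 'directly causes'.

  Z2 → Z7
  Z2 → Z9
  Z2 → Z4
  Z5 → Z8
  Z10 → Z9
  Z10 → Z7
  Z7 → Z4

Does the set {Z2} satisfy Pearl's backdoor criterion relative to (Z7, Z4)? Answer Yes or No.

Backdoor paths from Z7 to Z4 (paths whose first edge points into Z7):
  P1: Z7 <- Z10 -> Z9 <- Z2 -> Z4
  P2: Z7 <- Z2 -> Z4
Condition 1 (no descendant of Z7 in the set): holds — descendants of Z7 are {Z4}; none are in {Z2}.
Condition 2 (every backdoor path blocked by {Z2}):
  P1: blocked at collider Z9 (neither it nor any descendant is in the conditioning set).
  P2: blocked at fork node Z2 ∈ conditioning set.
{Z2} satisfies the backdoor criterion.

Yes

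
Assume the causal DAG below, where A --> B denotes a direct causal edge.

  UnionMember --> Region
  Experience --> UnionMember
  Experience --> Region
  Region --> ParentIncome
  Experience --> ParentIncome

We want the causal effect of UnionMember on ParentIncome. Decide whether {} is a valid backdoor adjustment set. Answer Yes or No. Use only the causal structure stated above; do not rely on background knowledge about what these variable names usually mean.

Backdoor paths from UnionMember to ParentIncome (paths whose first edge points into UnionMember):
  P1: UnionMember <- Experience -> Region -> ParentIncome
  P2: UnionMember <- Experience -> ParentIncome
Condition 1 (no descendant of UnionMember in the set): holds — descendants of UnionMember are {ParentIncome, Region}; none are in {}.
Condition 2 (every backdoor path blocked by {}):
  P1: open — no interior node is in the conditioning set.
  P2: open — no interior node is in the conditioning set.
{} does not satisfy the backdoor criterion.

No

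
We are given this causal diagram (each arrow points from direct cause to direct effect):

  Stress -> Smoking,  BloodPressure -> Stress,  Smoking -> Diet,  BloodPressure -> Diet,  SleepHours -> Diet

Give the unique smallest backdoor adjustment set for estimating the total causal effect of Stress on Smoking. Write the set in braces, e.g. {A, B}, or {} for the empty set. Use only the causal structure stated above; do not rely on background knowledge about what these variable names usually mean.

{}

Variables eligible for adjustment (non-descendants of Stress, excluding Stress and Smoking): {BloodPressure, SleepHours}.
Backdoor paths from Stress to Smoking:
  P1: Stress <- BloodPressure -> Diet <- Smoking
Each backdoor path contains an unconditioned collider, so every path is already blocked with the empty conditioning set:
  P1: blocked at collider Diet (neither it nor any descendant is in the conditioning set).
The empty set is therefore the unique smallest valid set.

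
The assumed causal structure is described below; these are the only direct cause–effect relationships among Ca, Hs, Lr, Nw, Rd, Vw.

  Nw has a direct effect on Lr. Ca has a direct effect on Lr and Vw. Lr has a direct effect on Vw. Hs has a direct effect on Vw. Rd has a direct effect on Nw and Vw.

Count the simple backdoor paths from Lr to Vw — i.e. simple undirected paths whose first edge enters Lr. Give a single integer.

A backdoor path from Lr to Vw is any simple undirected path whose first edge points into Lr (i.e. leaves Lr via a parent).
Parents of Lr: {Ca, Nw}.
Enumerating:
  P1: Lr <- Nw <- Rd -> Vw
  P2: Lr <- Ca -> Vw
That exhausts the simple backdoor paths. Count: 2.

2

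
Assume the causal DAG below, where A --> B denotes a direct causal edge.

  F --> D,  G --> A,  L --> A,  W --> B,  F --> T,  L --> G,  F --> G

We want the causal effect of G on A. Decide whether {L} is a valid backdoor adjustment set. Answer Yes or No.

Yes

Backdoor paths from G to A (paths whose first edge points into G):
  P1: G <- L -> A
Condition 1 (no descendant of G in the set): holds — descendants of G are {A}; none are in {L}.
Condition 2 (every backdoor path blocked by {L}):
  P1: blocked at fork node L ∈ conditioning set.
{L} satisfies the backdoor criterion.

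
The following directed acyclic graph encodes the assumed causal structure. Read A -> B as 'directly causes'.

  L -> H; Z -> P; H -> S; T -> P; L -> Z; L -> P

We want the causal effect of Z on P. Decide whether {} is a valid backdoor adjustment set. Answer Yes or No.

No

Backdoor paths from Z to P (paths whose first edge points into Z):
  P1: Z <- L -> P
Condition 1 (no descendant of Z in the set): holds — descendants of Z are {P}; none are in {}.
Condition 2 (every backdoor path blocked by {}):
  P1: open — no interior node is in the conditioning set.
{} does not satisfy the backdoor criterion.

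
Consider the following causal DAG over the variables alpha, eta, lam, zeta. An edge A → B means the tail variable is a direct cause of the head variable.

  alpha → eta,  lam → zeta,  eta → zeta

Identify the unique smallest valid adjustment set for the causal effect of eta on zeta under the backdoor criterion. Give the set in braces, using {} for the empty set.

{}

Variables eligible for adjustment (non-descendants of eta, excluding eta and zeta): {alpha, lam}.
Backdoor paths from eta to zeta:
  (none)
With no backdoor paths the empty set already satisfies the criterion, and it is trivially minimal.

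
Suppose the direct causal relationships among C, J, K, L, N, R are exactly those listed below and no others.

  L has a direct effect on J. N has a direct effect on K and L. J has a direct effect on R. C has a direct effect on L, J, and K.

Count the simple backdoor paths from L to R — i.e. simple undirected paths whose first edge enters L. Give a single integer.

2

A backdoor path from L to R is any simple undirected path whose first edge points into L (i.e. leaves L via a parent).
Parents of L: {C, N}.
Enumerating:
  P1: L <- N -> K <- C -> J -> R
  P2: L <- C -> J -> R
That exhausts the simple backdoor paths. Count: 2.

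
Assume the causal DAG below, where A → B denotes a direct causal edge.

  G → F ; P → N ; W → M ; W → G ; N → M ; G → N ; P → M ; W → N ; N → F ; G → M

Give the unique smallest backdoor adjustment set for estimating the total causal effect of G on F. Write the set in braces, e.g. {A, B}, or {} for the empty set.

Variables eligible for adjustment (non-descendants of G, excluding G and F): {P, W}.
Backdoor paths from G to F:
  P1: G <- W -> N -> F
  P2: G <- W -> M <- P -> N -> F
  P3: G <- W -> M <- N -> F
The empty set is not sufficient: P1 (G <- W -> N -> F) has no collider blocking it and no conditioned non-collider, so it is open.
Try {W}:
  P1: blocked at fork node W ∈ conditioning set.
  P2: blocked at fork node W ∈ conditioning set.
  P3: blocked at fork node W ∈ conditioning set.
{W} contains no descendant of G and blocks every backdoor path.
No other singleton works — e.g. {P} leaves P1 open — so {W} is the unique smallest valid adjustment set.

{W}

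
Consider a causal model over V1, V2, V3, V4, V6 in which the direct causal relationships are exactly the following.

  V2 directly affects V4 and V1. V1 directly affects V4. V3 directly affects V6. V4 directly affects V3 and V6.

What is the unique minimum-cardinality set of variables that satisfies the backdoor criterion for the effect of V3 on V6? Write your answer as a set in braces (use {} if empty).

{V4}

Variables eligible for adjustment (non-descendants of V3, excluding V3 and V6): {V1, V2, V4}.
Backdoor paths from V3 to V6:
  P1: V3 <- V4 -> V6
The empty set is not sufficient: P1 (V3 <- V4 -> V6) has no collider blocking it and no conditioned non-collider, so it is open.
Try {V4}:
  P1: blocked at fork node V4 ∈ conditioning set.
{V4} contains no descendant of V3 and blocks every backdoor path.
No other singleton works — e.g. {V2} leaves P1 open — so {V4} is the unique smallest valid adjustment set.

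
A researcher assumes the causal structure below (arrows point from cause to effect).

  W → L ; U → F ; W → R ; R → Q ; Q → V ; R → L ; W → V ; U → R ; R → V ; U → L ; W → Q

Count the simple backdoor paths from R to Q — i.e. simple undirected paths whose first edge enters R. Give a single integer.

4

A backdoor path from R to Q is any simple undirected path whose first edge points into R (i.e. leaves R via a parent).
Parents of R: {U, W}.
Enumerating:
  P1: R <- W -> Q
  P2: R <- W -> V <- Q
  P3: R <- U -> L <- W -> Q
  P4: R <- U -> L <- W -> V <- Q
That exhausts the simple backdoor paths. Count: 4.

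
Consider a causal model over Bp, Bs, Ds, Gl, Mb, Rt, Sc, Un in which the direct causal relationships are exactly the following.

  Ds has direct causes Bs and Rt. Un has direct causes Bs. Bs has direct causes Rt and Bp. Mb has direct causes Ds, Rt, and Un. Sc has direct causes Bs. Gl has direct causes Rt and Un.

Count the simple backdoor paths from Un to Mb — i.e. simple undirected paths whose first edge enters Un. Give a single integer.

4

A backdoor path from Un to Mb is any simple undirected path whose first edge points into Un (i.e. leaves Un via a parent).
Parents of Un: {Bs}.
Enumerating:
  P1: Un <- Bs <- Rt -> Ds -> Mb
  P2: Un <- Bs <- Rt -> Mb
  P3: Un <- Bs -> Ds <- Rt -> Mb
  P4: Un <- Bs -> Ds -> Mb
That exhausts the simple backdoor paths. Count: 4.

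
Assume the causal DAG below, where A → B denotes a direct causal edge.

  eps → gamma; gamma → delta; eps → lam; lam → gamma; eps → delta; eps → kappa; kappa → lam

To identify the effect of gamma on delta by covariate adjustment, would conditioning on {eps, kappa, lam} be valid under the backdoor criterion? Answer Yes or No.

Yes

Backdoor paths from gamma to delta (paths whose first edge points into gamma):
  P1: gamma <- eps -> delta
  P2: gamma <- lam <- eps -> delta
  P3: gamma <- lam <- kappa <- eps -> delta
Condition 1 (no descendant of gamma in the set): holds — descendants of gamma are {delta}; none are in {eps, kappa, lam}.
Condition 2 (every backdoor path blocked by {eps, kappa, lam}):
  P1: blocked at fork node eps ∈ conditioning set.
  P2: blocked at chain node lam ∈ conditioning set.
  P3: blocked at chain node lam ∈ conditioning set.
{eps, kappa, lam} satisfies the backdoor criterion.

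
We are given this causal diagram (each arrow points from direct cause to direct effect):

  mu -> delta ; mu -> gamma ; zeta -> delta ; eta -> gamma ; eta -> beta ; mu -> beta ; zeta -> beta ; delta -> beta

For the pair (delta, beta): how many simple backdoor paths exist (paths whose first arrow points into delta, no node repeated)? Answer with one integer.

3

A backdoor path from delta to beta is any simple undirected path whose first edge points into delta (i.e. leaves delta via a parent).
Parents of delta: {mu, zeta}.
Enumerating:
  P1: delta <- mu -> gamma <- eta -> beta
  P2: delta <- mu -> beta
  P3: delta <- zeta -> beta
That exhausts the simple backdoor paths. Count: 3.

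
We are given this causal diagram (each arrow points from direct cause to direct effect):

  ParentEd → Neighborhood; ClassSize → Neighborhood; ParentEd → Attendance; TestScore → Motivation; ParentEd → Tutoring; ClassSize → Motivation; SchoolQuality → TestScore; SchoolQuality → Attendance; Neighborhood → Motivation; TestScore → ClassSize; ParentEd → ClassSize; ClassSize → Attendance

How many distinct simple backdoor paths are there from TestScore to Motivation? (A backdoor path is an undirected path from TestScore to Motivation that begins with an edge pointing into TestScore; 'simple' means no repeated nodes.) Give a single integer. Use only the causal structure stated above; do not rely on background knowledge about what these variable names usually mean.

A backdoor path from TestScore to Motivation is any simple undirected path whose first edge points into TestScore (i.e. leaves TestScore via a parent).
Parents of TestScore: {SchoolQuality}.
Enumerating:
  P1: TestScore <- SchoolQuality -> Attendance <- ParentEd -> ClassSize -> Neighborhood -> Motivation
  P2: TestScore <- SchoolQuality -> Attendance <- ParentEd -> ClassSize -> Motivation
  P3: TestScore <- SchoolQuality -> Attendance <- ParentEd -> Neighborhood <- ClassSize -> Motivation
  P4: TestScore <- SchoolQuality -> Attendance <- ParentEd -> Neighborhood -> Motivation
  P5: TestScore <- SchoolQuality -> Attendance <- ClassSize <- ParentEd -> Neighborhood -> Motivation
  P6: TestScore <- SchoolQuality -> Attendance <- ClassSize -> Neighborhood -> Motivation
  P7: TestScore <- SchoolQuality -> Attendance <- ClassSize -> Motivation
That exhausts the simple backdoor paths. Count: 7.

7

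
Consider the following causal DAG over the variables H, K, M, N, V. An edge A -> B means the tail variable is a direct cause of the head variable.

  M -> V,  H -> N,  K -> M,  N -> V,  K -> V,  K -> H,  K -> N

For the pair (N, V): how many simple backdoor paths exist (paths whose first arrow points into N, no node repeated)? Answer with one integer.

A backdoor path from N to V is any simple undirected path whose first edge points into N (i.e. leaves N via a parent).
Parents of N: {H, K}.
Enumerating:
  P1: N <- K -> M -> V
  P2: N <- K -> V
  P3: N <- H <- K -> M -> V
  P4: N <- H <- K -> V
That exhausts the simple backdoor paths. Count: 4.

4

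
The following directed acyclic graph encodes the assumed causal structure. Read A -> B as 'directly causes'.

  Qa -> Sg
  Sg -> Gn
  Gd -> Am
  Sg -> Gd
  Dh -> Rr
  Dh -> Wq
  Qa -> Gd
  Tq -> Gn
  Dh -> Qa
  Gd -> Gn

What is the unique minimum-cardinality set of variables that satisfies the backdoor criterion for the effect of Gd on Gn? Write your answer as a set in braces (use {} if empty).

{Sg}

Variables eligible for adjustment (non-descendants of Gd, excluding Gd and Gn): {Dh, Qa, Rr, Sg, Tq, Wq}.
Backdoor paths from Gd to Gn:
  P1: Gd <- Qa -> Sg -> Gn
  P2: Gd <- Sg -> Gn
The empty set is not sufficient: P1 (Gd <- Qa -> Sg -> Gn) has no collider blocking it and no conditioned non-collider, so it is open.
Try {Sg}:
  P1: blocked at chain node Sg ∈ conditioning set.
  P2: blocked at fork node Sg ∈ conditioning set.
{Sg} contains no descendant of Gd and blocks every backdoor path.
No other singleton works — e.g. {Dh} leaves P1 open — so {Sg} is the unique smallest valid adjustment set.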